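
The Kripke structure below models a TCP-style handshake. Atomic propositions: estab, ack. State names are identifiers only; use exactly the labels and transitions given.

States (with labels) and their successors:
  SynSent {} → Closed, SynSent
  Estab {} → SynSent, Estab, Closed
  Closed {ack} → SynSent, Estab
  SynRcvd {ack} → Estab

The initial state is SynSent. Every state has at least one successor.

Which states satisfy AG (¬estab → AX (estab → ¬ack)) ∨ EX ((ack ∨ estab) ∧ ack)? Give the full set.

States satisfying ¬estab → AX (estab → ¬ack): {SynSent, Estab, Closed, SynRcvd}.
States satisfying AG (¬estab → AX (estab → ¬ack)): {SynSent, Estab, Closed, SynRcvd}.
States satisfying (ack ∨ estab) ∧ ack: {Closed, SynRcvd}.
States satisfying EX ((ack ∨ estab) ∧ ack): {SynSent, Estab}.
States satisfying AG (¬estab → AX (estab → ¬ack)) ∨ EX ((ack ∨ estab) ∧ ack): {SynSent, Estab, Closed, SynRcvd}.

{SynSent, Estab, Closed, SynRcvd}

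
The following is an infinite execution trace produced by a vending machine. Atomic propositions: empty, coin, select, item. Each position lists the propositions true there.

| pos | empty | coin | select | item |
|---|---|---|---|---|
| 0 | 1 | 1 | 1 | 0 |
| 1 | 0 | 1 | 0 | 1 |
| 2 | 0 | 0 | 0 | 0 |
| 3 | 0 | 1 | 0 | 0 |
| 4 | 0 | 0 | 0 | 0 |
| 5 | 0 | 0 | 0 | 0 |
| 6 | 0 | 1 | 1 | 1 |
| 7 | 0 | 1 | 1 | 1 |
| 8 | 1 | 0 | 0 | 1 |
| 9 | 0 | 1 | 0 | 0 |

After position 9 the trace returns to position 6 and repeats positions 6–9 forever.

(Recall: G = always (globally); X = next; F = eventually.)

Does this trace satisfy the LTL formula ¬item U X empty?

Walking from position 0: at position 1, X empty has not yet held and ¬item fails, so ¬item U X empty is false.

Violated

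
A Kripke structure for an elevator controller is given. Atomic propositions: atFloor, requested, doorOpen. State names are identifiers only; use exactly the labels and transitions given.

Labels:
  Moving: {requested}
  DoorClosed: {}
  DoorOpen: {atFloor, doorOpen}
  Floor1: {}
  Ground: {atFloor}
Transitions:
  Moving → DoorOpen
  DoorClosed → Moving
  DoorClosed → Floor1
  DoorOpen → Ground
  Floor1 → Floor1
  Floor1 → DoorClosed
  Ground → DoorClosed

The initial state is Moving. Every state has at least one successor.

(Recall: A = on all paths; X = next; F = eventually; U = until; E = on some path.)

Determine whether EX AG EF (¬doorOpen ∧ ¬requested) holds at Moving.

States satisfying AG EF (¬doorOpen ∧ ¬requested): {Moving, DoorClosed, DoorOpen, Floor1, Ground}.
States satisfying EX AG EF (¬doorOpen ∧ ¬requested): {Moving, DoorClosed, DoorOpen, Floor1, Ground}.
Moving ∈ Sat(EX AG EF (¬doorOpen ∧ ¬requested)).

Satisfied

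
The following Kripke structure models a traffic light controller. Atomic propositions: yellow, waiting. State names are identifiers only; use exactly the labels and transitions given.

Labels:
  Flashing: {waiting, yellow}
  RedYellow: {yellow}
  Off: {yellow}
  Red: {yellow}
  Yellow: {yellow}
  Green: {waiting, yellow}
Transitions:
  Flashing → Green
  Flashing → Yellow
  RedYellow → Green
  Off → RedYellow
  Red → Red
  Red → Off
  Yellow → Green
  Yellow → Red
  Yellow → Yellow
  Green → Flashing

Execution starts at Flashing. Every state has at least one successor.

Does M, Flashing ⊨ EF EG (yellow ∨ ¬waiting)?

Satisfied

States satisfying EG (yellow ∨ ¬waiting): {Flashing, RedYellow, Off, Red, Yellow, Green}.
States satisfying EF EG (yellow ∨ ¬waiting): {Flashing, RedYellow, Off, Red, Yellow, Green}.
Some path from Flashing reaches a state where EG (yellow ∨ ¬waiting) holds.
Flashing ∈ Sat(EF EG (yellow ∨ ¬waiting)).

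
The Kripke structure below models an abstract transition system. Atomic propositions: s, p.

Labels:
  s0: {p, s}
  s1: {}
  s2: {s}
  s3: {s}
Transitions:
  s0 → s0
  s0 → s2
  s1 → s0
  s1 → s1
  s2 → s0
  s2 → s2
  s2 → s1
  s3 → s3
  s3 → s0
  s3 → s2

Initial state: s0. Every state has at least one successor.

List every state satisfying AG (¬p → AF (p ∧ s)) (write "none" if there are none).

none

States satisfying ¬p → AF (p ∧ s): {s0}.
States satisfying AG (¬p → AF (p ∧ s)): ∅.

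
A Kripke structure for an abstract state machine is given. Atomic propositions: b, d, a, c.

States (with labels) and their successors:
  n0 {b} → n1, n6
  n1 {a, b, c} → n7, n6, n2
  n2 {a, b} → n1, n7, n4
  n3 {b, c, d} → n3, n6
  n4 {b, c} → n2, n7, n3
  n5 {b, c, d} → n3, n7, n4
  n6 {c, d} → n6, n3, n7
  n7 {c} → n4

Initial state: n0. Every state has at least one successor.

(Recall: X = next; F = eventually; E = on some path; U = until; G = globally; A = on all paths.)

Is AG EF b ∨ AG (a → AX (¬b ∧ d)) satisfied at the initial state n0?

States satisfying EF b: {n0, n1, n2, n3, n4, n5, n6, n7}.
States satisfying AG EF b: {n0, n1, n2, n3, n4, n5, n6, n7}.
States satisfying a → AX (¬b ∧ d): {n0, n3, n4, n5, n6, n7}.
States satisfying AG (a → AX (¬b ∧ d)): ∅.
States satisfying AG EF b ∨ AG (a → AX (¬b ∧ d)): {n0, n1, n2, n3, n4, n5, n6, n7}.
n0 ∈ Sat(AG EF b ∨ AG (a → AX (¬b ∧ d))).

Holds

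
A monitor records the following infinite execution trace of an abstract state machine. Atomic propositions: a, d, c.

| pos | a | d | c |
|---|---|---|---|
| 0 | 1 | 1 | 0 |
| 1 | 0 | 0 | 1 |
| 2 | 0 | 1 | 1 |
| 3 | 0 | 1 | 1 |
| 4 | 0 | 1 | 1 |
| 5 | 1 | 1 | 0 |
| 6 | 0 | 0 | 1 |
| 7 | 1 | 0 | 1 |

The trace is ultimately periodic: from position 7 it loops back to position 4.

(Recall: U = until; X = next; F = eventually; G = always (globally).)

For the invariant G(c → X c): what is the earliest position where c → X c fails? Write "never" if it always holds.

4

Check c → X c at each position in order: 0 ✓, 1 ✓, 2 ✓, 3 ✓.
At position 4 the labels are {c, d} and the next position 5 has {a, d}, so c → X c is false there. This is the first violation.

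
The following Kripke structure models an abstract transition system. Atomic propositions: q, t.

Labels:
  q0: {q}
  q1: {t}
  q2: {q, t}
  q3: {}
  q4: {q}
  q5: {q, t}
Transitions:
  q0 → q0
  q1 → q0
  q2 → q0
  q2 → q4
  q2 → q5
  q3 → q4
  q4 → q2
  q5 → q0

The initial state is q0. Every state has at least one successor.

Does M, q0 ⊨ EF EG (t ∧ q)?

No

States satisfying EG (t ∧ q): ∅.
States satisfying EF EG (t ∧ q): ∅.
No suitable path/successor from q0 witnesses the formula.
q0 ∉ Sat(EF EG (t ∧ q)).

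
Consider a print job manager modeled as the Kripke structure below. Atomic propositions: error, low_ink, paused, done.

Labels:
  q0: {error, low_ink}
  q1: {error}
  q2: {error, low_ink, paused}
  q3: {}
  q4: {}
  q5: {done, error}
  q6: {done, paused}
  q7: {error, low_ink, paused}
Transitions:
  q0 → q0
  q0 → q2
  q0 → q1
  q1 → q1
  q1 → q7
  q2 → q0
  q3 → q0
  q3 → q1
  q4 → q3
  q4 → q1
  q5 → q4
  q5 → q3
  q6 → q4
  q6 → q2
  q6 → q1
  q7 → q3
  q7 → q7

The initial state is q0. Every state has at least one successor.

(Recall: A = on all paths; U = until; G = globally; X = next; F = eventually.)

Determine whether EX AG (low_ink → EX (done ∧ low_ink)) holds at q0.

States satisfying AG (low_ink → EX (done ∧ low_ink)): ∅.
States satisfying EX AG (low_ink → EX (done ∧ low_ink)): ∅.
No suitable path/successor from q0 witnesses the formula.
q0 ∉ Sat(EX AG (low_ink → EX (done ∧ low_ink))).

No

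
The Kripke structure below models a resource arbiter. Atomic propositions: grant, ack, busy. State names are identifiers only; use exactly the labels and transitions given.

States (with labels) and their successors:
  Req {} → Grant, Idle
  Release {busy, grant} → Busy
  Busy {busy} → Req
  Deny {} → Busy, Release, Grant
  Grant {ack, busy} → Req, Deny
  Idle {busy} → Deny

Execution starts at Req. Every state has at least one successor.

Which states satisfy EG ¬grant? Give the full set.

States satisfying ¬grant: {Req, Busy, Deny, Grant, Idle}.
States satisfying EG ¬grant: {Req, Busy, Deny, Grant, Idle}.

{Req, Busy, Deny, Grant, Idle}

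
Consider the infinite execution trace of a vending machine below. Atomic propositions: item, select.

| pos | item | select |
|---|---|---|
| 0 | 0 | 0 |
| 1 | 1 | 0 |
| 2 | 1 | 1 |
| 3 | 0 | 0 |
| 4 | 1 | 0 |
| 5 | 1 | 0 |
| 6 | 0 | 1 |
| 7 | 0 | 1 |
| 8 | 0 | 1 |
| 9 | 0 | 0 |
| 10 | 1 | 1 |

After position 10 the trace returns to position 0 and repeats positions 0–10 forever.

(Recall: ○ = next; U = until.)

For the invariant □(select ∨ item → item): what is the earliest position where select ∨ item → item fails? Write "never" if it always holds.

6

Check select ∨ item → item at each position in order: 0 ✓, 1 ✓, 2 ✓, 3 ✓, 4 ✓, 5 ✓.
At position 6 the labels are {select}, so select ∨ item → item is false there. This is the first violation.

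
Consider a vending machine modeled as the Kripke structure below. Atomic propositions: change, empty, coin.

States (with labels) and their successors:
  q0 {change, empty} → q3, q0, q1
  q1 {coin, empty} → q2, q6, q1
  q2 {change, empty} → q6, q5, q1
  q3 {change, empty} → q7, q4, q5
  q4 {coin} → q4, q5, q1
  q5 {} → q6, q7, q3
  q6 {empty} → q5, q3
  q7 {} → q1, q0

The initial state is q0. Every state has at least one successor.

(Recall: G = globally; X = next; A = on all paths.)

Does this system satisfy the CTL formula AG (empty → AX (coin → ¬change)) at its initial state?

Satisfied

States satisfying empty → AX (coin → ¬change): {q0, q1, q2, q3, q4, q5, q6, q7}.
States satisfying AG (empty → AX (coin → ¬change)): {q0, q1, q2, q3, q4, q5, q6, q7}.
Every state reachable from q0 satisfies empty → AX (coin → ¬change).
q0 ∈ Sat(AG (empty → AX (coin → ¬change))).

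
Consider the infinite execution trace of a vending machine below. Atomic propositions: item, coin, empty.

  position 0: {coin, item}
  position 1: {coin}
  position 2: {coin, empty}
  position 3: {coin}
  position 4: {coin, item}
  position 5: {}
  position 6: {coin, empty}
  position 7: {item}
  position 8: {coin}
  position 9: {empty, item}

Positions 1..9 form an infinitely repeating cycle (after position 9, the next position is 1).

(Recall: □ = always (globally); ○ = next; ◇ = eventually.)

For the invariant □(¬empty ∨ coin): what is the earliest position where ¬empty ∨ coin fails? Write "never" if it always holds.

Check ¬empty ∨ coin at each position in order: 0 ✓, 1 ✓, 2 ✓, 3 ✓, 4 ✓, 5 ✓, 6 ✓, 7 ✓, 8 ✓.
At position 9 the labels are {empty, item}, so ¬empty ∨ coin is false there. This is the first violation.

9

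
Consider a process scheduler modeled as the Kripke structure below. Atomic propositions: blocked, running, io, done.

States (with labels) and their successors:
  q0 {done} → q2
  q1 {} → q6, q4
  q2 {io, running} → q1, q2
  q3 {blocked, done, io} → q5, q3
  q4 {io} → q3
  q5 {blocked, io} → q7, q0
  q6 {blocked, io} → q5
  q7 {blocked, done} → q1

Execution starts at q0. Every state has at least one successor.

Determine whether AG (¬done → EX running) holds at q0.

States satisfying ¬done → EX running: {q0, q2, q3, q7}.
States satisfying AG (¬done → EX running): ∅.
q1 is reachable from q0 and violates ¬done → EX running, so AG fails at q0.
q0 ∉ Sat(AG (¬done → EX running)).

Does not hold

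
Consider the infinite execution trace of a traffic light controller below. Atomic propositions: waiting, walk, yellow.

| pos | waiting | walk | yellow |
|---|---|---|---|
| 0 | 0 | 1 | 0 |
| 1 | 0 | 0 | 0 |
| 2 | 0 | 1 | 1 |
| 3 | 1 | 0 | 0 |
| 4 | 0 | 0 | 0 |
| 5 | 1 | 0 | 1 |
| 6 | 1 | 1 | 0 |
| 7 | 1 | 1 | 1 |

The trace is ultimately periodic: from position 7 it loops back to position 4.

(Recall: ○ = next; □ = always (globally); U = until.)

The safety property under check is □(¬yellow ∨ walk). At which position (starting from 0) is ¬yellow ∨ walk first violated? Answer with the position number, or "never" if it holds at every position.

Check ¬yellow ∨ walk at each position in order: 0 ✓, 1 ✓, 2 ✓, 3 ✓, 4 ✓.
At position 5 the labels are {waiting, yellow}, so ¬yellow ∨ walk is false there. This is the first violation.

5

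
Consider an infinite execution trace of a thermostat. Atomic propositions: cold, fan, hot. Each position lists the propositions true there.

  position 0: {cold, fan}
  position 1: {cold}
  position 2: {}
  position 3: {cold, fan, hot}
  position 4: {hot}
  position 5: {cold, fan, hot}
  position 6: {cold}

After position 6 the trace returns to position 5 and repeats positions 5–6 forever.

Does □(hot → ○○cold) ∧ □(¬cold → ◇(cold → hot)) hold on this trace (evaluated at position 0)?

Yes

hot → ○○cold holds at every position 0..6, and those are all positions ever visited, so □(hot → ○○cold) holds.
Positions where hot holds: 3, 4, 5.
Check ○○cold at each: 3→ok, 4→ok, 5→ok.
¬cold → ◇(cold → hot) holds at every position 0..6, and those are all positions ever visited, so □(¬cold → ◇(cold → hot)) holds.
Positions where ¬cold holds: 2, 4.
Check ◇(cold → hot) at each: 2→ok, 4→ok.
At position 0: □(hot → ○○cold) is true; □(¬cold → ◇(cold → hot)) is true; so □(hot → ○○cold) ∧ □(¬cold → ◇(cold → hot)) is true.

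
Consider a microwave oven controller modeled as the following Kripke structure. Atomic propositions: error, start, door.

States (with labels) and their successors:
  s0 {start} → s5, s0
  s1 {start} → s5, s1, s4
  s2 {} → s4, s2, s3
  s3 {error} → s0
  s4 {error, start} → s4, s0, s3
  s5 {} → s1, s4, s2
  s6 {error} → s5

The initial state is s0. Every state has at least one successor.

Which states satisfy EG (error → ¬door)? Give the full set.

{s0, s1, s2, s3, s4, s5, s6}

States satisfying error → ¬door: {s0, s1, s2, s3, s4, s5, s6}.
States satisfying EG (error → ¬door): {s0, s1, s2, s3, s4, s5, s6}.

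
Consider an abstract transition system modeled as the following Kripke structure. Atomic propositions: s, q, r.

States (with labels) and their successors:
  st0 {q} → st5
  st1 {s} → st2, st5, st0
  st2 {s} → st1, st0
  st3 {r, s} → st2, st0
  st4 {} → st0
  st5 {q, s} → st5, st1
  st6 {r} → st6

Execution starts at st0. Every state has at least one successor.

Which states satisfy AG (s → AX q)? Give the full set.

{st6}

States satisfying s → AX q: {st0, st4, st6}.
States satisfying AG (s → AX q): {st6}.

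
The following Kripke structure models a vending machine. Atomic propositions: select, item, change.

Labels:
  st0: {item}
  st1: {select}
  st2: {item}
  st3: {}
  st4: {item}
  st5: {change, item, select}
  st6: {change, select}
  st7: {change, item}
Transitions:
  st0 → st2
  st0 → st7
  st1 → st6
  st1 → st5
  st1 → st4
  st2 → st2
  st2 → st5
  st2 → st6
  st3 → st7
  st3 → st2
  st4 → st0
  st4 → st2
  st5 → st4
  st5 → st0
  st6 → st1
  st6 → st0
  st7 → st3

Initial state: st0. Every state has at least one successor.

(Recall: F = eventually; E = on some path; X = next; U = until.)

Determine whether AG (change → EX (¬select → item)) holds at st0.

No

States satisfying change → EX (¬select → item): {st0, st1, st2, st3, st4, st5, st6}.
States satisfying AG (change → EX (¬select → item)): ∅.
st7 is reachable from st0 and violates change → EX (¬select → item), so AG fails at st0.
st0 ∉ Sat(AG (change → EX (¬select → item))).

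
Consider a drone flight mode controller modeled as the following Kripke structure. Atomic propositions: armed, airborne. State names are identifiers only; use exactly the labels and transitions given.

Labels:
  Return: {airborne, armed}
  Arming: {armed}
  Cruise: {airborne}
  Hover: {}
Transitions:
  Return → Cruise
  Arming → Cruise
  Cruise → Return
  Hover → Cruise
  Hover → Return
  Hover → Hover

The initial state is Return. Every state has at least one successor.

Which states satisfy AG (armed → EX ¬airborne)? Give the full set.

none

States satisfying armed → EX ¬airborne: {Cruise, Hover}.
States satisfying AG (armed → EX ¬airborne): ∅.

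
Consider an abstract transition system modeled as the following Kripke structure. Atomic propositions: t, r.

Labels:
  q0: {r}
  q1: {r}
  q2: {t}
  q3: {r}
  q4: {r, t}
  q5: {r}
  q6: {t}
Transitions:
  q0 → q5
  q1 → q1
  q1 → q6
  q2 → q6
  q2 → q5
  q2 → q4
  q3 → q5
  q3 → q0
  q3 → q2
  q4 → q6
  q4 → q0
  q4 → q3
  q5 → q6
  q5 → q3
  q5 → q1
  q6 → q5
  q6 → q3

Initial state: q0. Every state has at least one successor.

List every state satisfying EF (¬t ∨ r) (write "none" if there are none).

{q0, q1, q2, q3, q4, q5, q6}

States satisfying ¬t ∨ r: {q0, q1, q3, q4, q5}.
States satisfying EF (¬t ∨ r): {q0, q1, q2, q3, q4, q5, q6}.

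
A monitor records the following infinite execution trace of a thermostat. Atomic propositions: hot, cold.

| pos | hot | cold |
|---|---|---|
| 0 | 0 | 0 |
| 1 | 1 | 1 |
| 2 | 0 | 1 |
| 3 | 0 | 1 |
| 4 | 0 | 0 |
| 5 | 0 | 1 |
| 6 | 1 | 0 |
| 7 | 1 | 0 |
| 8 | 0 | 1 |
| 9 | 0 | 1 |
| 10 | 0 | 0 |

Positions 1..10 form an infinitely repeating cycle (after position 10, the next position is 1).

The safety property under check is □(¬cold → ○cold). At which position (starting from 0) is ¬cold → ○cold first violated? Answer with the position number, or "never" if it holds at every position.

Check ¬cold → ○cold at each position in order: 0 ✓, 1 ✓, 2 ✓, 3 ✓, 4 ✓, 5 ✓.
At position 6 the labels are {hot} and the next position 7 has {hot}, so ¬cold → ○cold is false there. This is the first violation.

6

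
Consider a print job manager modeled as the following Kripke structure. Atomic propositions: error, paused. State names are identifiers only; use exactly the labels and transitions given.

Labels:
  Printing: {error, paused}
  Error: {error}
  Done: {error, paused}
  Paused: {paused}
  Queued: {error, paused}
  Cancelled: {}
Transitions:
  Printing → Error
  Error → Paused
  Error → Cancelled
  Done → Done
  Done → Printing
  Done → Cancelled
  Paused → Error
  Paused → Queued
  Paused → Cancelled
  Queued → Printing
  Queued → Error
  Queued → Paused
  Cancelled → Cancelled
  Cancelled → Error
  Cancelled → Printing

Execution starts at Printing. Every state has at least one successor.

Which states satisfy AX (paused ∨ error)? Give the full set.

{Printing, Queued}

States satisfying paused ∨ error: {Printing, Error, Done, Paused, Queued}.
States satisfying AX (paused ∨ error): {Printing, Queued}.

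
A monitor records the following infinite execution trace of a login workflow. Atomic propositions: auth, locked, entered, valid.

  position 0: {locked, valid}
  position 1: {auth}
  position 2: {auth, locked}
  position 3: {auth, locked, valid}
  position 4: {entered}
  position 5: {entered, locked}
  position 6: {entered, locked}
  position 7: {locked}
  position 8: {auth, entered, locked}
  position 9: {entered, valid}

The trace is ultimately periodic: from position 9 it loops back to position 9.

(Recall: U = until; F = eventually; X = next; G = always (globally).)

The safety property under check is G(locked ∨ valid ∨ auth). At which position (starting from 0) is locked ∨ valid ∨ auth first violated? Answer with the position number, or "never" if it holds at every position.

Check locked ∨ valid ∨ auth at each position in order: 0 ✓, 1 ✓, 2 ✓, 3 ✓.
At position 4 the labels are {entered}, so locked ∨ valid ∨ auth is false there. This is the first violation.

4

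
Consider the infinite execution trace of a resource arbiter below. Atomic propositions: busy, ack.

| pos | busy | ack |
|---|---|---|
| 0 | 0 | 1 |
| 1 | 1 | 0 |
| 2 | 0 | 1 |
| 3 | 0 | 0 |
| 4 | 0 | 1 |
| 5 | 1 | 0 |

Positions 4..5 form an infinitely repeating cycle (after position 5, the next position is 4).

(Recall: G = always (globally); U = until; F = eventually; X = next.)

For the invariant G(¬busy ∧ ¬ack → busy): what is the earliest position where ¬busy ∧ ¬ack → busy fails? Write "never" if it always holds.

Check ¬busy ∧ ¬ack → busy at each position in order: 0 ✓, 1 ✓, 2 ✓.
At position 3 the labels are {}, so ¬busy ∧ ¬ack → busy is false there. This is the first violation.

3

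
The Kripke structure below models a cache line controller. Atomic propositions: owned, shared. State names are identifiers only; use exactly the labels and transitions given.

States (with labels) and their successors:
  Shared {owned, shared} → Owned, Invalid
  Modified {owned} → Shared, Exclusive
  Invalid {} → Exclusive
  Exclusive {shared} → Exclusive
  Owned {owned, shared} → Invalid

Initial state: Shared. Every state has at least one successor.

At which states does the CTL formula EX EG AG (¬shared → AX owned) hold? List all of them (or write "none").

States satisfying EG AG (¬shared → AX owned): {Exclusive}.
States satisfying EX EG AG (¬shared → AX owned): {Modified, Invalid, Exclusive}.

{Modified, Invalid, Exclusive}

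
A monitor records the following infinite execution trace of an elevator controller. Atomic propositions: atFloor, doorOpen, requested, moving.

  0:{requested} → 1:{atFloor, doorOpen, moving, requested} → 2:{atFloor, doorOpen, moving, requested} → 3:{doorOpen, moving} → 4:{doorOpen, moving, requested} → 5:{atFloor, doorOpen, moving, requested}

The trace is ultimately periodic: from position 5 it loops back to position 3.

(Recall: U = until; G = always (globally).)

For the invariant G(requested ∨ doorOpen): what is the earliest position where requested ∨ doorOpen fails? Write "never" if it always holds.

never

requested ∨ doorOpen holds at every position 0..5, and those are all the positions the trace ever visits, so the invariant G(requested ∨ doorOpen) is never violated.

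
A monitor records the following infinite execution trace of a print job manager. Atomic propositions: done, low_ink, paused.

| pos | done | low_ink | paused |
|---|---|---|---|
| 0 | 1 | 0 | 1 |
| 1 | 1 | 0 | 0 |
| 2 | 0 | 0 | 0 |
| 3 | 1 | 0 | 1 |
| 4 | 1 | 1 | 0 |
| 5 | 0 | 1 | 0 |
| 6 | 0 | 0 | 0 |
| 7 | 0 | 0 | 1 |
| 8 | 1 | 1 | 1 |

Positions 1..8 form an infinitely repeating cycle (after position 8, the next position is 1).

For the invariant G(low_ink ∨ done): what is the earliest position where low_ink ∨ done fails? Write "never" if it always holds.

2

Check low_ink ∨ done at each position in order: 0 ✓, 1 ✓.
At position 2 the labels are {}, so low_ink ∨ done is false there. This is the first violation.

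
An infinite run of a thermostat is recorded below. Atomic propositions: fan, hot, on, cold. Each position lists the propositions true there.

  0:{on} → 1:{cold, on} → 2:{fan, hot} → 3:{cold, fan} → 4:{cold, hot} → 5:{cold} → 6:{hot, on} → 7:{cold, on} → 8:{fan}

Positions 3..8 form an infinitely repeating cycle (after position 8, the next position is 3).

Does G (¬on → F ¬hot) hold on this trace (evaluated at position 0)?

¬on → F ¬hot holds at every position 0..8, and those are all positions ever visited, so G (¬on → F ¬hot) holds.
Positions where ¬on holds: 2, 3, 4, 5, 8.
Check F ¬hot at each: 2→ok, 3→ok, 4→ok, 5→ok, 8→ok.

Satisfied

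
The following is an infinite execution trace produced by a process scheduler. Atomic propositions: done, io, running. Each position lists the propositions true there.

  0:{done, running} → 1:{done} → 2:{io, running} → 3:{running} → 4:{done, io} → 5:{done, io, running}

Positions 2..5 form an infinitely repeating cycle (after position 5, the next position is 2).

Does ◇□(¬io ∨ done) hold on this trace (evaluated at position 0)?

□(¬io ∨ done) is false at every position 0..5, so it never becomes true and ◇□(¬io ∨ done) fails.

Violated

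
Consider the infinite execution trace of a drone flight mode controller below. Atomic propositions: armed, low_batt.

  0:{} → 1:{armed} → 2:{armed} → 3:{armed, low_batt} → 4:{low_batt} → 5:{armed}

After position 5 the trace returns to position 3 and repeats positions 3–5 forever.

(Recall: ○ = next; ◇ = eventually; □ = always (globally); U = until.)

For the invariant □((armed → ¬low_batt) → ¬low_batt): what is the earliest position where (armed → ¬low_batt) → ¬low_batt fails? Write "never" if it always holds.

Check (armed → ¬low_batt) → ¬low_batt at each position in order: 0 ✓, 1 ✓, 2 ✓, 3 ✓.
At position 4 the labels are {low_batt}, so (armed → ¬low_batt) → ¬low_batt is false there. This is the first violation.

4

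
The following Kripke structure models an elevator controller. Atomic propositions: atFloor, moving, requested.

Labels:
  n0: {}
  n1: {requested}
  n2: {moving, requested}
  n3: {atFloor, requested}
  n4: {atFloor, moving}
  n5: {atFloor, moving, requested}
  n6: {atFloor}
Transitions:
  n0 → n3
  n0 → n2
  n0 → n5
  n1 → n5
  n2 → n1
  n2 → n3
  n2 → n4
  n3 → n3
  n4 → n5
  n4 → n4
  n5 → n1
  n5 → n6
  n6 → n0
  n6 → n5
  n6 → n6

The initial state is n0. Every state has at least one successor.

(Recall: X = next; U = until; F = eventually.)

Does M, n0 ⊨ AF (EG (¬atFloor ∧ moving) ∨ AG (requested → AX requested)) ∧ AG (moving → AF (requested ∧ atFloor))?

No

States satisfying moving → AF (requested ∧ atFloor): {n0, n1, n3, n5, n6}.
States satisfying AG (moving → AF (requested ∧ atFloor)): {n3}.
States satisfying AF (EG (¬atFloor ∧ moving) ∨ AG (requested → AX requested)) ∧ AG (moving → AF (requested ∧ atFloor)): {n3}.
n0 ∉ Sat(AF (EG (¬atFloor ∧ moving) ∨ AG (requested → AX requested)) ∧ AG (moving → AF (requested ∧ atFloor))).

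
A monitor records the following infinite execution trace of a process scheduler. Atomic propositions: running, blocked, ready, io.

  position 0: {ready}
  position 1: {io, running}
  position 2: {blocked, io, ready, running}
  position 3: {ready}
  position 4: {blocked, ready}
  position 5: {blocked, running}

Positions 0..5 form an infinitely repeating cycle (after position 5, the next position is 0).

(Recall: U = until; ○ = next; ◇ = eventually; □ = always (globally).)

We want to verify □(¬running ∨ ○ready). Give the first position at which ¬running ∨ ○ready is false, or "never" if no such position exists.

¬running ∨ ○ready holds at every position 0..5, and those are all the positions the trace ever visits, so the invariant □(¬running ∨ ○ready) is never violated.

never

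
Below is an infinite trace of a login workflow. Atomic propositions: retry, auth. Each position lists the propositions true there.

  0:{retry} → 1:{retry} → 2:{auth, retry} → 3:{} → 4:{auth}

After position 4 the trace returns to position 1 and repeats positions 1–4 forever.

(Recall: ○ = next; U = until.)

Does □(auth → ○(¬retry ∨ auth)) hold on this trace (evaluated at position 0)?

No

auth → ○(¬retry ∨ auth) must hold at every position from 0 onward. It fails at position 4, so □(auth → ○(¬retry ∨ auth)) is false.
Positions where auth holds: 2, 4.
Check ○(¬retry ∨ auth) at each: 2→ok, 4→fails.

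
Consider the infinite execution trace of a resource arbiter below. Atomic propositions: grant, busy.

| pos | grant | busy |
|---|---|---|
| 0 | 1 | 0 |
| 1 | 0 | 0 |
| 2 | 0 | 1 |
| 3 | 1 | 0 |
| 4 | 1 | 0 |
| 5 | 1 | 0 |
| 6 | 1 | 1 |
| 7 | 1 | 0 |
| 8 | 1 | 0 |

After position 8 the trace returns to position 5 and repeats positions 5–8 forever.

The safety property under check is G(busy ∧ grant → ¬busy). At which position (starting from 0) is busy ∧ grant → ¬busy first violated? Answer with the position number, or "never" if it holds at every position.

6

Check busy ∧ grant → ¬busy at each position in order: 0 ✓, 1 ✓, 2 ✓, 3 ✓, 4 ✓, 5 ✓.
At position 6 the labels are {busy, grant}, so busy ∧ grant → ¬busy is false there. This is the first violation.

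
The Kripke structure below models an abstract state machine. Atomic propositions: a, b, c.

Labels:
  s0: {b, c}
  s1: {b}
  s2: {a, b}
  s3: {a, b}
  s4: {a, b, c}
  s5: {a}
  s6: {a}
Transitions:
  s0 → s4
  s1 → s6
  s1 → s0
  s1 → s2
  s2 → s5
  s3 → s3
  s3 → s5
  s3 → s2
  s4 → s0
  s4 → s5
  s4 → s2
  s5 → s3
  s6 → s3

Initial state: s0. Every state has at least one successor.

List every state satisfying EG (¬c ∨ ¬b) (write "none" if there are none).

{s1, s2, s3, s5, s6}

States satisfying ¬c ∨ ¬b: {s1, s2, s3, s5, s6}.
States satisfying EG (¬c ∨ ¬b): {s1, s2, s3, s5, s6}.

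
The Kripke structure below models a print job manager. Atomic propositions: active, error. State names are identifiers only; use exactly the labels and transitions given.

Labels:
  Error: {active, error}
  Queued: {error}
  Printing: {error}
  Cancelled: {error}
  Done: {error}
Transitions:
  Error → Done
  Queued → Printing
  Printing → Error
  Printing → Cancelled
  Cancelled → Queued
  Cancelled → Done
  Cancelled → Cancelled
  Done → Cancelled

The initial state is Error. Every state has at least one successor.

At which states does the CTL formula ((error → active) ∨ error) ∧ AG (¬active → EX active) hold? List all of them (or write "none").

none

States satisfying error → active: {Error}.
States satisfying (error → active) ∨ error: {Error, Queued, Printing, Cancelled, Done}.
States satisfying ¬active → EX active: {Error, Printing}.
States satisfying AG (¬active → EX active): ∅.
States satisfying ((error → active) ∨ error) ∧ AG (¬active → EX active): ∅.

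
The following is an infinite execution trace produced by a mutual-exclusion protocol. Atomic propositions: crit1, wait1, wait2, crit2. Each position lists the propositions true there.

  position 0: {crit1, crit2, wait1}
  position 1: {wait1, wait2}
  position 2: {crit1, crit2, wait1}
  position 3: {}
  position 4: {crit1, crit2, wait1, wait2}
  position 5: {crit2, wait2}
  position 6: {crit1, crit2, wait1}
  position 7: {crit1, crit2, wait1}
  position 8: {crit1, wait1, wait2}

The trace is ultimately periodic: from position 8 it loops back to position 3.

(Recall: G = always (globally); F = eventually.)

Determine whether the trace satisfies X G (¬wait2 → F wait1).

The position after 0 is 1; G (¬wait2 → F wait1) is true there.

Satisfied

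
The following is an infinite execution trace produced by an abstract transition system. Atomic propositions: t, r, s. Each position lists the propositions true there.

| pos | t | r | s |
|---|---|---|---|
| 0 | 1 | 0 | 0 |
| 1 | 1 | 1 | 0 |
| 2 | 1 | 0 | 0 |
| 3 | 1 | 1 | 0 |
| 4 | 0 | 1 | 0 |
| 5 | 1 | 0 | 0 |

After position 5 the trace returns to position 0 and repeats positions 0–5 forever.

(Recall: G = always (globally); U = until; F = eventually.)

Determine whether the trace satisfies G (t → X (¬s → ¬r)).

Violated

t → X (¬s → ¬r) must hold at every position from 0 onward. It fails at position 0, so G (t → X (¬s → ¬r)) is false.
Positions where t holds: 0, 1, 2, 3, 5.
Check X (¬s → ¬r) at each: 0→fails, 1→ok, 2→fails, 3→fails, 5→ok.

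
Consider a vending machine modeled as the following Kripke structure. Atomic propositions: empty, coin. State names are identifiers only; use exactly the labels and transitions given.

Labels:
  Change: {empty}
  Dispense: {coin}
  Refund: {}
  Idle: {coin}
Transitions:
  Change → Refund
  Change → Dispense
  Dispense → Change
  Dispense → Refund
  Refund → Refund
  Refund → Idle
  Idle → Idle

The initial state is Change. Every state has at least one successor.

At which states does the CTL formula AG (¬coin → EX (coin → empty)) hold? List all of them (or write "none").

States satisfying ¬coin → EX (coin → empty): {Change, Dispense, Refund, Idle}.
States satisfying AG (¬coin → EX (coin → empty)): {Change, Dispense, Refund, Idle}.

{Change, Dispense, Refund, Idle}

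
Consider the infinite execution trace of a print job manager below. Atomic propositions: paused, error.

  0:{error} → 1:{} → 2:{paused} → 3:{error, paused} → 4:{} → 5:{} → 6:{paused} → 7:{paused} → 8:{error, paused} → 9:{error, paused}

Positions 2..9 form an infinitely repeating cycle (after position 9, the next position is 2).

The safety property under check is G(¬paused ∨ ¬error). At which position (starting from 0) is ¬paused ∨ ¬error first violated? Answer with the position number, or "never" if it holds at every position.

Check ¬paused ∨ ¬error at each position in order: 0 ✓, 1 ✓, 2 ✓.
At position 3 the labels are {error, paused}, so ¬paused ∨ ¬error is false there. This is the first violation.

3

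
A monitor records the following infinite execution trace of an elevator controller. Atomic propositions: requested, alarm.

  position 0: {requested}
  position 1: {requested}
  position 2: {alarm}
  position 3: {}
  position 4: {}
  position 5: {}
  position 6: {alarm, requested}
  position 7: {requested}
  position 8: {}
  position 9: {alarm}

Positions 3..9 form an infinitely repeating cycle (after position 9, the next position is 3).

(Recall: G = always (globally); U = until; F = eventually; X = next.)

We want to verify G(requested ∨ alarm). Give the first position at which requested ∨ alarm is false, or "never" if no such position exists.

3

Check requested ∨ alarm at each position in order: 0 ✓, 1 ✓, 2 ✓.
At position 3 the labels are {}, so requested ∨ alarm is false there. This is the first violation.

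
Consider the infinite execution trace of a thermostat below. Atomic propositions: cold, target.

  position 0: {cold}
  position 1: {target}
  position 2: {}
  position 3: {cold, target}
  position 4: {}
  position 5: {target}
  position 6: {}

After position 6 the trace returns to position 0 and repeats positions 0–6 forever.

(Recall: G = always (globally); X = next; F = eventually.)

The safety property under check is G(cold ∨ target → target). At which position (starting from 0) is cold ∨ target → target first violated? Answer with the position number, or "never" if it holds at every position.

At position 0 the labels are {cold}, so cold ∨ target → target is false there. This is the first violation.

0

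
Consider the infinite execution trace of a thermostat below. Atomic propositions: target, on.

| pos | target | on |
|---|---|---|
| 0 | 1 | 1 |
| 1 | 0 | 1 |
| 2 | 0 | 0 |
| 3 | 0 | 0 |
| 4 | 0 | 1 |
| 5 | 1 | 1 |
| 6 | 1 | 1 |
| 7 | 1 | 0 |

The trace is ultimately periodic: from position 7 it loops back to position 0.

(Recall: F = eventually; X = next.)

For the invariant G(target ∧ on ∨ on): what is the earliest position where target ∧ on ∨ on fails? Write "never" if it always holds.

2

Check target ∧ on ∨ on at each position in order: 0 ✓, 1 ✓.
At position 2 the labels are {}, so target ∧ on ∨ on is false there. This is the first violation.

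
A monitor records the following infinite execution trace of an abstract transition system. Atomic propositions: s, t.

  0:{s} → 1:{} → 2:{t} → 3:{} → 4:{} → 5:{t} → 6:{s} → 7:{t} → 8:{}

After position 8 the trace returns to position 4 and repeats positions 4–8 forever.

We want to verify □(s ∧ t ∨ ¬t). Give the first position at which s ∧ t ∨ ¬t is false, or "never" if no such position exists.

Check s ∧ t ∨ ¬t at each position in order: 0 ✓, 1 ✓.
At position 2 the labels are {t}, so s ∧ t ∨ ¬t is false there. This is the first violation.

2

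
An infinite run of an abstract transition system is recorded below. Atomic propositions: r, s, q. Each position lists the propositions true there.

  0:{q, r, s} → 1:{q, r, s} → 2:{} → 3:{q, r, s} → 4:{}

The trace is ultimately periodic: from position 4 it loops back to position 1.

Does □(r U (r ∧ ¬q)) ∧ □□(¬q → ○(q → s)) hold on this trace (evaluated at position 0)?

r U (r ∧ ¬q) must hold at every position from 0 onward. It fails at position 0, so □(r U (r ∧ ¬q)) is false.
□(¬q → ○(q → s)) holds at every position 0..4, and those are all positions ever visited, so □□(¬q → ○(q → s)) holds.
At position 0: □(r U (r ∧ ¬q)) is false; □□(¬q → ○(q → s)) is true; so □(r U (r ∧ ¬q)) ∧ □□(¬q → ○(q → s)) is false.

No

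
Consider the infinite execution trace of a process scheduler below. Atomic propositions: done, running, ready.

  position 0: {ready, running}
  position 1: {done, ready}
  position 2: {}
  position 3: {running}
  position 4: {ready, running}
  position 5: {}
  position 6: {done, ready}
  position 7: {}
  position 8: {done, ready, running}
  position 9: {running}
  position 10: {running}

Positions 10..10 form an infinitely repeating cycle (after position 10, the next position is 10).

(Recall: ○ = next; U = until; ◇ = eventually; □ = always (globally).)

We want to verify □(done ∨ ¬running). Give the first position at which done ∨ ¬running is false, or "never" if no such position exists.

At position 0 the labels are {ready, running}, so done ∨ ¬running is false there. This is the first violation.

0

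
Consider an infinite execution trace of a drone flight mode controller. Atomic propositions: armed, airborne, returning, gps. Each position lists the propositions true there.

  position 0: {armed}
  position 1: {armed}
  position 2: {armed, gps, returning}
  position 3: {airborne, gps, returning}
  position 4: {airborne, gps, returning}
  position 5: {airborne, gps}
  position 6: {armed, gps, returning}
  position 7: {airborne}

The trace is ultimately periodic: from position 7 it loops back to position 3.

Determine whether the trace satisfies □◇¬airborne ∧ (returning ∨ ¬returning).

Holds

◇¬airborne holds at every position 0..7, and those are all positions ever visited, so □◇¬airborne holds.
At position 0: □◇¬airborne is true; returning ∨ ¬returning is true; so □◇¬airborne ∧ (returning ∨ ¬returning) is true.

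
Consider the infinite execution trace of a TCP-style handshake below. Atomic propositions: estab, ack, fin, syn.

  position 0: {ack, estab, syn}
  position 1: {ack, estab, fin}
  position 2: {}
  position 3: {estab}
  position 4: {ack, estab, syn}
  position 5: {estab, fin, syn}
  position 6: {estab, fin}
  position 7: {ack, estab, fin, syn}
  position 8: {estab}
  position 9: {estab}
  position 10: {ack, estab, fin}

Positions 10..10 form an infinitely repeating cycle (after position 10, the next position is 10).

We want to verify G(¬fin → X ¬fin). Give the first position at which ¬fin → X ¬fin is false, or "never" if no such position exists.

At position 0 the labels are {ack, estab, syn} and the next position 1 has {ack, estab, fin}, so ¬fin → X ¬fin is false there. This is the first violation.

0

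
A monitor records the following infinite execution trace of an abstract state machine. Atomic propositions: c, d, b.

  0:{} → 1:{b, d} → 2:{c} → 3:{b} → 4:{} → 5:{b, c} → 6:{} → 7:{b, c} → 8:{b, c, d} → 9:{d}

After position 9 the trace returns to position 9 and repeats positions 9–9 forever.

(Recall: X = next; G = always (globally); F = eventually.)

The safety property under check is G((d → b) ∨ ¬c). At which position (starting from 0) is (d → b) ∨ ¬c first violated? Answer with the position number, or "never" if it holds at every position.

(d → b) ∨ ¬c holds at every position 0..9, and those are all the positions the trace ever visits, so the invariant G((d → b) ∨ ¬c) is never violated.

never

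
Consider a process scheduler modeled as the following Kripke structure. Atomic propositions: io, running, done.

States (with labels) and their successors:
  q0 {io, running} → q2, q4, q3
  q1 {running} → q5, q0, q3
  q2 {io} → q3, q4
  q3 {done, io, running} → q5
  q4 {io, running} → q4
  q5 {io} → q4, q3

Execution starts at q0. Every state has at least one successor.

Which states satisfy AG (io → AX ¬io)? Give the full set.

none

States satisfying io → AX ¬io: {q1}.
States satisfying AG (io → AX ¬io): ∅.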